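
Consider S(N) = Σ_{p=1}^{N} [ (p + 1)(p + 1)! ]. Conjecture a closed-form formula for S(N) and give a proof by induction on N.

S(N) = (N + 2)! - 2

We claim S(N) = (N + 2)! - 2 for all N ≥ 1.
Base case (N = 1): S(1) = 4, and the closed form gives 4. They agree.
Inductive step: suppose the statement holds for some p ≥ 1, so S(p) = (p + 2)! - 2.
Then S(p+1) = S(p) + ((p + 2)(p + 2)!) = ((p + 2)! - 2) + ((p + 2)(p + 2)!).
Simplifying, S(p+1) = ((p+1) + 2)! - 2,
which is the closed form with N = p+1.
By induction, the statement is established for all N ≥ 1.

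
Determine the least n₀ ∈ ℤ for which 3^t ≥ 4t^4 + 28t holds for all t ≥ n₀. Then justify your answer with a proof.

n₀ = 10

At t = 9: 19683 < 26496, so the inequality fails and n₀ ≥ 10. We prove 3^t ≥ 4t^4 + 28t for all t ≥ 10.
When t = 10: 3^t = 59049 and 4t^4 + 28t = 40280, so 59049 ≥ 40280.
Suppose the result is true for t = p, so 3^p ≥ 4p^4 + 28p.
Then 3^(p + 1) = 3·(3^p) ≥ 3·(4p^4 + 28p).
Also, for p ≥ 10 we have 3·(4p^4 + 28p) ≥ 4(p+1)^4 + 28(p+1), since 3·(4p^4 + 28p) − (4(p+1)^4 + 28(p+1)) = 8p^4 - 16p^3 - 24p^2 + 40p - 32, which is nonnegative for all p ≥ 10.
Combining, 3^(p + 1) ≥ 4(p+1)^4 + 28(p+1).
This completes the induction.
Hence the smallest such n₀ is 10.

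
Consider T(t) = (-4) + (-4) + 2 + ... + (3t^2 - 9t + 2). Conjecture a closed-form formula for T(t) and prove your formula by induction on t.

We claim T(t) = t(t^2 - 3t - 2) for all t ≥ 1.
For the base case t = 1: T(1) = -4, and the closed form gives -4. They agree.
Suppose the result is true for t = p, so T(p) = p(p^2 - 3p - 2).
Then T(p+1) = T(p) + (3p^2 - 3p - 4) = (p(p^2 - 3p - 2)) + (3p^2 - 3p - 4).
Simplifying, T(p+1) = (p + 1)(p^2 - p - 4) = (p+1)((p+1)^2 - 3(p+1) - 2),
which is the closed form with t = p+1.
By the principle of mathematical induction, the result holds for all t ≥ 1.

T(t) = t(t^2 - 3t - 2)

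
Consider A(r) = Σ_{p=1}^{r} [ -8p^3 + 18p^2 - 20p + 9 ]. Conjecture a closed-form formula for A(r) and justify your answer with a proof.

We claim A(r) = -r(2r^3 - 2r^2 + 3r - 2) for all r ≥ 1.
For the base case r = 1: A(1) = -1, and the closed form gives -1. They agree.
For the inductive step, assume it holds for an arbitrary p ≥ 1, so A(p) = p(-2p^3 + 2p^2 - 3p + 2).
Then A(p+1) = A(p) + (-8p^3 - 6p^2 - 8p - 1) = (p(-2p^3 + 2p^2 - 3p + 2)) + (-8p^3 - 6p^2 - 8p - 1).
Simplifying, A(p+1) = -(p + 1)(2p^3 + 4p^2 + 5p + 1) = -(p+1)(2(p+1)^3 - 2(p+1)^2 + 3(p+1) - 2),
which is the closed form with r = p+1.
By the principle of mathematical induction, the result holds for all r ≥ 1.

A(r) = -r(2r^3 - 2r^2 + 3r - 2)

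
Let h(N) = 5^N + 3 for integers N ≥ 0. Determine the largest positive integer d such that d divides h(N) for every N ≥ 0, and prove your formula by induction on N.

Computing the first values: h(0) = 4 and h(1) = 8; gcd(4, 8) = 4, so d ≤ 4.
We prove 4 | 5^N + 3 for all N ≥ 0 by induction on N.
When N = 0: h(0) = 4 = 4·(1), so 4 | h(0).
Inductive step: assume the claim holds for N = p, i.e. 4 | h(p). Then
h(p+1) = 5^(p+1) + 3 = 5·(5^p + 3) - 12 = 5·h(p) - 12. The first term is divisible by 4 by the inductive hypothesis, and -12 is divisible by 4. Hence 4 | h(p+1).
Hence, by induction on N, the claim holds for every N ≥ 0.
Therefore the largest such d is 4.

d = 4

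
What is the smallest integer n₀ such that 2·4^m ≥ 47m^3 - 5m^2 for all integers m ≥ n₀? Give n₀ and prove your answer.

n₀ = 7

At m = 6: 8192 < 9972, so the inequality fails and n₀ ≥ 7. We prove 2·4^m ≥ 47m^3 - 5m^2 for all m ≥ 7.
Base case (m = 7): 2·4^m = 32768 and 47m^3 - 5m^2 = 15876, so 32768 ≥ 15876.
Inductive step: assume the claim holds for m = k, so 2·4^k ≥ 47k^3 - 5k^2.
Then 2·4^(k + 1) = 4·(2·4^k) ≥ 4·(47k^3 - 5k^2).
Also, for k ≥ 7 we have 4·(47k^3 - 5k^2) ≥ 47(k+1)^3 - 5(k+1)^2, since 4·(47k^3 - 5k^2) − (47(k+1)^3 - 5(k+1)^2) = 141k^3 - 156k^2 - 131k - 42, which is nonnegative for all k ≥ 7.
Combining, 2·4^(k + 1) ≥ 47(k+1)^3 - 5(k+1)^2.
By the principle of mathematical induction, the result holds for all m ≥ 7.
Hence the smallest such n₀ is 7.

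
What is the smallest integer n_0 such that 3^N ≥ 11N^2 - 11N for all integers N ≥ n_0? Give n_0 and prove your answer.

n_0 = 5

At N = 4: 81 < 132, so the inequality fails and n_0 ≥ 5. We prove 3^N ≥ 11N^2 - 11N for all N ≥ 5.
Base case (N = 5): 3^N = 243 and 11N^2 - 11N = 220, so 243 ≥ 220.
Inductive step: suppose the statement holds for some i ≥ 5, so 3^i ≥ 11i^2 - 11i.
Then 3^(i + 1) = 3·(3^i) ≥ 3·(11i^2 - 11i).
Also, for i ≥ 5 we have 3·(11i^2 - 11i) ≥ 11(i+1)^2 - 11(i+1), since 3·(11i^2 - 11i) − (11(i+1)^2 - 11(i+1)) = 22i^2 - 44i, which is nonnegative for all i ≥ 5.
Combining, 3^(i + 1) ≥ 11(i+1)^2 - 11(i+1).
This completes the induction.
Hence the smallest such n_0 is 5.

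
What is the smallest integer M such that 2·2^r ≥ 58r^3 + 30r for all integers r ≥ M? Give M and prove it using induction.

M = 18

At r = 17: 262144 < 285464, so the inequality fails and M ≥ 18. We prove 2·2^r ≥ 58r^3 + 30r for all r ≥ 18.
For the base case r = 18: 2·2^r = 524288 and 58r^3 + 30r = 338796, so 524288 ≥ 338796.
For the inductive step, assume it holds for an arbitrary p ≥ 18, so 2·2^p ≥ 58p^3 + 30p.
Then 2·2^(p + 1) = 2·(2·2^p) ≥ 2·(58p^3 + 30p).
Also, for p ≥ 18 we have 2·(58p^3 + 30p) ≥ 58(p+1)^3 + 30(p+1), since 2·(58p^3 + 30p) − (58(p+1)^3 + 30(p+1)) = 58p^3 - 174p^2 - 144p - 88, which is nonnegative for all p ≥ 18.
Combining, 2·2^(p + 1) ≥ 58(p+1)^3 + 30(p+1).
By the principle of mathematical induction, the result holds for all r ≥ 18.
Hence the smallest such M is 18.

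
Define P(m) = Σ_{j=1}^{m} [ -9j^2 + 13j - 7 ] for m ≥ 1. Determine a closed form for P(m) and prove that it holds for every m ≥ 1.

We claim P(m) = -m(3m^2 - 2m + 2) for all m ≥ 1.
For the base case m = 1: P(1) = -3, and the closed form gives -3. They agree.
Inductive step: suppose the statement holds for some j ≥ 1, so P(j) = j(-3j^2 + 2j - 2).
Then P(j+1) = P(j) + (13j - 9(j + 1)^2 + 6) = (j(-3j^2 + 2j - 2)) + (13j - 9(j + 1)^2 + 6).
Simplifying, P(j+1) = -(j + 1)(3j^2 + 4j + 3) = -(j+1)(3(j+1)^2 - 2(j+1) + 2),
which is the closed form with m = j+1.
By induction, the statement is established for all m ≥ 1.

P(m) = -m(3m^2 - 2m + 2)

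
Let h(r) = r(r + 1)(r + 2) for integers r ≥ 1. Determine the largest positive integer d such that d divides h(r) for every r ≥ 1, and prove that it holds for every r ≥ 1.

Computing the first values: h(1) = 6 and h(2) = 24; gcd(6, 24) = 6, so d ≤ 6.
We prove 6 | r(r + 1)(r + 2) for all r ≥ 1 by induction on r.
Base case (r = 1): h(1) = 6 = 6·(1), so 6 | h(1).
For the inductive step, assume it holds for an arbitrary j ≥ 1, i.e. 6 | h(j). Then
h(j+1) − h(j) = (j+1)·(j+2)·(j+3) − j·(j+1)·(j+2) = (j+1)·(j+2)·[(j+3) − j] = 3·(j+1)·(j+2). The product of 2 consecutive integers is divisible by (2)! = 2, so h(j+1) − h(j) is divisible by 3·2 = 6. By the inductive hypothesis 6 | h(j), hence 6 | h(j+1).
By induction, the statement is established for all r ≥ 1.
Therefore the largest such d is 6.

d = 6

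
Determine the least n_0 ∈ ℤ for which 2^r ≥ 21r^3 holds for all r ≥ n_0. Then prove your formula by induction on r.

At r = 16: 65536 < 86016, so the inequality fails and n_0 ≥ 17. We prove 2^r ≥ 21r^3 for all r ≥ 17.
Base case (r = 17): 2^r = 131072 and 21r^3 = 103173, so 131072 ≥ 103173.
Inductive step: assume the claim holds for r = i, so 2^i ≥ 21i^3.
Then 2^(i + 1) = 2·(2^i) ≥ 2·(21i^3).
Also, for i ≥ 17 we have 2·(21i^3) ≥ 21(i+1)^3, since 2 ≥ (1 + 1/i)^3 for all i ≥ 17.
Combining, 2^(i + 1) ≥ 21(i+1)^3.
By the principle of mathematical induction, the result holds for all r ≥ 17.
Hence the smallest such n_0 is 17.

n_0 = 17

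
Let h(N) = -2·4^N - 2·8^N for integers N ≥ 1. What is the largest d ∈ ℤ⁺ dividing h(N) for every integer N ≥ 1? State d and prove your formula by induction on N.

Computing the first values: h(1) = -24 and h(2) = -160; gcd(-24, -160) = 8, so d ≤ 8.
We prove 8 | -2·4^N - 2·8^N for all N ≥ 1 by induction on N.
When N = 1: h(1) = -24 = 8·(-3), so 8 | h(1).
For the inductive step, assume it holds for an arbitrary i ≥ 1, i.e. 8 | h(i). Then
h(i+1) − 8·h(i) = (-2·4^(i+1) - 2·8^(i+1)) − 8·(-2·4^i - 2·8^i) = (-2)·4^i·(4 − 8) = (8)·4^i. Since 8 | h(i) by the inductive hypothesis, 8 | 8·h(i); and 8 | 8 since 8 = 8·1. Therefore 8 | h(i+1).
Hence, by induction on N, the claim holds for every N ≥ 1.
Therefore the largest such d is 8.

d = 8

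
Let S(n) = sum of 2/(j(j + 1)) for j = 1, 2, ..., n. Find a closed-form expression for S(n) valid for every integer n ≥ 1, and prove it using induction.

S(n) = 2n/(n + 1)

We claim S(n) = 2n/(n + 1) for all n ≥ 1.
Base case (n = 1): S(1) = 1, and the closed form gives 1. They agree.
Suppose the result is true for n = j, so S(j) = 2j/(j + 1).
Then S(j+1) = S(j) + (2/((j + 1)(j + 2))) = (2j/(j + 1)) + (2/((j + 1)(j + 2))).
Simplifying, S(j+1) = 2(j + 1)/(j + 2) = 2(j+1)/((j+1) + 1),
which is the closed form with n = j+1.
Hence, by induction on n, the claim holds for every n ≥ 1.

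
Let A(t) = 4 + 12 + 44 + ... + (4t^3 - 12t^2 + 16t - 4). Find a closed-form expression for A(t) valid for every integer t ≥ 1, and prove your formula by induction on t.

A(t) = t(t^3 - 2t^2 + 3t + 2)

We claim A(t) = t(t^3 - 2t^2 + 3t + 2) for all t ≥ 1.
Base step (t = 1): A(1) = 4, and the closed form gives 4. They agree.
Inductive step: suppose the statement holds for some p ≥ 1, so A(p) = p(p^3 - 2p^2 + 3p + 2).
Then A(p+1) = A(p) + (4p^3 + 4p + 4) = (p(p^3 - 2p^2 + 3p + 2)) + (4p^3 + 4p + 4).
Simplifying, A(p+1) = (p + 1)(p^3 + p^2 + 2p + 4) = (p+1)((p+1)^3 - 2(p+1)^2 + 3(p+1) + 2),
which is the closed form with t = p+1.
By induction, the statement is established for all t ≥ 1.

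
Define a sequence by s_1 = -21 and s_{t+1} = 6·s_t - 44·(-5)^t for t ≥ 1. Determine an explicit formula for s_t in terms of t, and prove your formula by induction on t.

s_t = 4(-5)^t - 6^(t - 1)

Computing the first terms: s_1 = -21, s_2 = 94, s_3 = -536. This suggests s_t = 4(-5)^t - 6^(t - 1).
Base step (t = 1): the formula gives -21 = -21 = s_1.
For the inductive step, assume it holds for an arbitrary i ≥ 1, so s_i = 4(-5)^i - 6^(i - 1).
Then s_{i+1} = 6·s_i - 44·(-5)^i = 6·(4(-5)^i - 6^(i - 1)) - 44·(-5)^i = 4(-5)^(i + 1) - 6^i = 4(-5)^(i+1) - 6^((i+1) - 1),
which is the claimed formula at t = i+1.
By the principle of mathematical induction, the result holds for all t ≥ 1.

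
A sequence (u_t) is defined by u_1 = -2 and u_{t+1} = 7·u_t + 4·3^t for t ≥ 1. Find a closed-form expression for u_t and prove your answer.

u_t = -3^t + 7^(t - 1)

Computing the first terms: u_1 = -2, u_2 = -2, u_3 = 22. This suggests u_t = -3^t + 7^(t - 1).
When t = 1: the formula gives -2 = -2 = u_1.
For the inductive step, assume it holds for an arbitrary m ≥ 1, so u_m = -3^m + 7^(m - 1).
Then u_{m+1} = 7·u_m + 4·3^m = 7·(-3^m + 7^(m - 1)) + 4·3^m = -3^(m + 1) + 7^m = -3^(m+1) + 7^((m+1) - 1),
which is the claimed formula at t = m+1.
By the principle of mathematical induction, the result holds for all t ≥ 1.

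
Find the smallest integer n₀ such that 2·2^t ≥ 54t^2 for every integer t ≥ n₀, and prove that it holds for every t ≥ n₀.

At t = 11: 4096 < 6534, so the inequality fails and n₀ ≥ 12. We prove 2·2^t ≥ 54t^2 for all t ≥ 12.
Base case (t = 12): 2·2^t = 8192 and 54t^2 = 7776, so 8192 ≥ 7776.
For the inductive step, assume it holds for an arbitrary r ≥ 12, so 2·2^r ≥ 54r^2.
Then 2·2^(r + 1) = 2·(2·2^r) ≥ 2·(54r^2).
Also, for r ≥ 12 we have 2·(54r^2) ≥ 54(r+1)^2, since 2 ≥ (1 + 1/r)^2 for all r ≥ 12.
Combining, 2·2^(r + 1) ≥ 54(r+1)^2.
This completes the induction.
Hence the smallest such n₀ is 12.

n₀ = 12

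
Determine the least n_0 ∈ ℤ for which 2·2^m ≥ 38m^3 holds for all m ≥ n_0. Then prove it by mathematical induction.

n_0 = 17

At m = 16: 131072 < 155648, so the inequality fails and n_0 ≥ 17. We prove 2·2^m ≥ 38m^3 for all m ≥ 17.
When m = 17: 2·2^m = 262144 and 38m^3 = 186694, so 262144 ≥ 186694.
Inductive step: assume the claim holds for m = p, so 2·2^p ≥ 38p^3.
Then 2·2^(p + 1) = 2·(2·2^p) ≥ 2·(38p^3).
Also, for p ≥ 17 we have 2·(38p^3) ≥ 38(p+1)^3, since 2 ≥ (1 + 1/p)^3 for all p ≥ 17.
Combining, 2·2^(p + 1) ≥ 38(p+1)^3.
By the principle of mathematical induction, the result holds for all m ≥ 17.
Hence the smallest such n_0 is 17.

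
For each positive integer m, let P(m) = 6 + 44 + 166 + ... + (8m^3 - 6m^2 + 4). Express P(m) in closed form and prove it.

P(m) = m(2m^3 + 2m^2 - m + 3)

We claim P(m) = m(2m^3 + 2m^2 - m + 3) for all m ≥ 1.
For the base case m = 1: P(1) = 6, and the closed form gives 6. They agree.
For the inductive step, assume it holds for an arbitrary j ≥ 1, so P(j) = j(2j^3 + 2j^2 - j + 3).
Then P(j+1) = P(j) + (8j^3 + 18j^2 + 12j + 6) = (j(2j^3 + 2j^2 - j + 3)) + (8j^3 + 18j^2 + 12j + 6).
Simplifying, P(j+1) = (j + 1)(2j^3 + 8j^2 + 9j + 6) = (j+1)(2(j+1)^3 + 2(j+1)^2 - (j+1) + 3),
which is the closed form with m = j+1.
Hence, by induction on m, the claim holds for every m ≥ 1.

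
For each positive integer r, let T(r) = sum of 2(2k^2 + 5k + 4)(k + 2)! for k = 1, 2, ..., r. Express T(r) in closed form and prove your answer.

We claim T(r) = (4r + 2)(r + 3)! - 12 for all r ≥ 1.
When r = 1: T(1) = 132, and the closed form gives 132. They agree.
Inductive step: suppose the statement holds for some k ≥ 1, so T(k) = (4k + 2)(k + 3)! - 12.
Then T(k+1) = T(k) + (2(2k^2 + 9k + 11)(k + 3)!) = ((4k + 2)(k + 3)! - 12) + (2(2k^2 + 9k + 11)(k + 3)!).
Simplifying, T(k+1) = (4(k+1) + 2)((k+1) + 3)! - 12,
which is the closed form with r = k+1.
Hence, by induction on r, the claim holds for every r ≥ 1.

T(r) = (4r + 2)(r + 3)! - 12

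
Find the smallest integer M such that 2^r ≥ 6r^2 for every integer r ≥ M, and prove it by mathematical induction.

At r = 8: 256 < 384, so the inequality fails and M ≥ 9. We prove 2^r ≥ 6r^2 for all r ≥ 9.
Base case (r = 9): 2^r = 512 and 6r^2 = 486, so 512 ≥ 486.
Inductive step: suppose the statement holds for some m ≥ 9, so 2^m ≥ 6m^2.
Then 2^(m + 1) = 2·(2^m) ≥ 2·(6m^2).
Also, for m ≥ 9 we have 2·(6m^2) ≥ 6(m+1)^2, since 2 ≥ (1 + 1/m)^2 for all m ≥ 9.
Combining, 2^(m + 1) ≥ 6(m+1)^2.
Hence, by induction on r, the claim holds for every r ≥ 9.
Hence the smallest such M is 9.

M = 9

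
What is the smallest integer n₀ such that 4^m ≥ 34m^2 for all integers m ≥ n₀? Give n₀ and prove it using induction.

At m = 4: 256 < 544, so the inequality fails and n₀ ≥ 5. We prove 4^m ≥ 34m^2 for all m ≥ 5.
Base case (m = 5): 4^m = 1024 and 34m^2 = 850, so 1024 ≥ 850.
Inductive step: assume the claim holds for m = j, so 4^j ≥ 34j^2.
Then 4^(j + 1) = 4·(4^j) ≥ 4·(34j^2).
Also, for j ≥ 5 we have 4·(34j^2) ≥ 34(j+1)^2, since 4 ≥ (1 + 1/j)^2 for all j ≥ 5.
Combining, 4^(j + 1) ≥ 34(j+1)^2.
This completes the induction.
Hence the smallest such n₀ is 5.

n₀ = 5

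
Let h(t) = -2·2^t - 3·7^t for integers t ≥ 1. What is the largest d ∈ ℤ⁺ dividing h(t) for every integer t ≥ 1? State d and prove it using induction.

d = 5

Computing the first values: h(1) = -25 and h(2) = -155; gcd(-25, -155) = 5, so d ≤ 5.
We prove 5 | -2·2^t - 3·7^t for all t ≥ 1 by induction on t.
Base step (t = 1): h(1) = -25 = 5·(-5), so 5 | h(1).
Suppose the result is true for t = p, i.e. 5 | h(p). Then
h(p+1) − 7·h(p) = (-2·2^(p+1) - 3·7^(p+1)) − 7·(-2·2^p - 3·7^p) = (-2)·2^p·(2 − 7) = (10)·2^p. Since 5 | h(p) by the inductive hypothesis, 5 | 7·h(p); and 5 | 10 since 10 = 5·2. Therefore 5 | h(p+1).
This completes the induction.
Therefore the largest such d is 5.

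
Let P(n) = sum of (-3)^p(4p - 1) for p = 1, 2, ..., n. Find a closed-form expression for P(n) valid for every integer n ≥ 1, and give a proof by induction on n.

We claim P(n) = 3(-3)^n·n for all n ≥ 1.
Base step (n = 1): P(1) = -9, and the closed form gives -9. They agree.
For the inductive step, assume it holds for an arbitrary p ≥ 1, so P(p) = 3(-3)^p·p.
Then P(p+1) = P(p) + ((-3)^(p + 1)(4p + 3)) = (3(-3)^p·p) + ((-3)^(p + 1)(4p + 3)).
Simplifying, P(p+1) = (-3)^(p + 2)(-p - 1) = 3(-3)^(p+1)·(p+1),
which is the closed form with n = p+1.
Hence, by induction on n, the claim holds for every n ≥ 1.

P(n) = 3(-3)^n·n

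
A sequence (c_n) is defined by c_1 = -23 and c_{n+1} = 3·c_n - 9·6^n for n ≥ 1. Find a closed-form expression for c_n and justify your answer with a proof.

c_n = -5·3^(n - 1) - 3·6^n

Computing the first terms: c_1 = -23, c_2 = -123, c_3 = -693. This suggests c_n = -5·3^(n - 1) - 3·6^n.
When n = 1: the formula gives -23 = -23 = c_1.
Inductive step: assume the claim holds for n = i, so c_i = -5·3^(i - 1) - 3·6^i.
Then c_{i+1} = 3·c_i - 9·6^i = 3·(-5·3^(i - 1) - 3·6^i) - 9·6^i = -5·3^i - 3·6^(i + 1) = -5·3^((i+1) - 1) - 3·6^(i+1),
which is the claimed formula at n = i+1.
By the principle of mathematical induction, the result holds for all n ≥ 1.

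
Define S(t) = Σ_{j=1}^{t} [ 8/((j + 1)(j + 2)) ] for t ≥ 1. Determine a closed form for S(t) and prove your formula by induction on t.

S(t) = 4t/(t + 2)

We claim S(t) = 4t/(t + 2) for all t ≥ 1.
When t = 1: S(1) = 4/3, and the closed form gives 4/3. They agree.
For the inductive step, assume it holds for an arbitrary j ≥ 1, so S(j) = 4j/(j + 2).
Then S(j+1) = S(j) + (8/((j + 2)(j + 3))) = (4j/(j + 2)) + (8/((j + 2)(j + 3))).
Simplifying, S(j+1) = 4(j + 1)/(j + 3) = 4(j+1)/((j+1) + 2),
which is the closed form with t = j+1.
By induction, the statement is established for all t ≥ 1.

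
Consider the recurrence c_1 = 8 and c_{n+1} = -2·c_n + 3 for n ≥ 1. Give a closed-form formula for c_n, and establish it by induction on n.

Computing the first terms: c_1 = 8, c_2 = -13, c_3 = 29. This suggests c_n = 7(-2)^(n - 1) + 1.
Base case (n = 1): the formula gives 8 = 8 = c_1.
Suppose the result is true for n = k, so c_k = 7(-2)^(k - 1) + 1.
Then c_{k+1} = -2·c_k + 3 = -2·(7(-2)^(k - 1) + 1) + 3 = 7(-2)^k + 1 = 7(-2)^((k+1) - 1) + 1,
which is the claimed formula at n = k+1.
By the principle of mathematical induction, the result holds for all n ≥ 1.

c_n = 7(-2)^(n - 1) + 1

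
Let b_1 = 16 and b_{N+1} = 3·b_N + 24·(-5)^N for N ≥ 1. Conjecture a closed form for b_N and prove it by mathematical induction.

b_N = -3(-5)^N + 3^(N - 1)

Computing the first terms: b_1 = 16, b_2 = -72, b_3 = 384. This suggests b_N = -3(-5)^N + 3^(N - 1).
When N = 1: the formula gives 16 = 16 = b_1.
Inductive step: suppose the statement holds for some j ≥ 1, so b_j = -3(-5)^j + 3^(j - 1).
Then b_{j+1} = 3·b_j + 24·(-5)^j = 3·(-3(-5)^j + 3^(j - 1)) + 24·(-5)^j = -3(-5)^(j + 1) + 3^j = -3(-5)^(j+1) + 3^((j+1) - 1),
which is the claimed formula at N = j+1.
Hence, by induction on N, the claim holds for every N ≥ 1.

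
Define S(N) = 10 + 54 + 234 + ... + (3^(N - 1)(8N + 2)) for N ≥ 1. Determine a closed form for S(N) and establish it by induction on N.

We claim S(N) = 3^N(4N - 1) + 1 for all N ≥ 1.
When N = 1: S(1) = 10, and the closed form gives 10. They agree.
Inductive step: assume the claim holds for N = m, so S(m) = 3^m(4m - 1) + 1.
Then S(m+1) = S(m) + (3^m(8m + 10)) = (3^m(4m - 1) + 1) + (3^m(8m + 10)).
Simplifying, S(m+1) = 12·3^m·m + 9·3^m + 1 = 3^(m+1)(4(m+1) - 1) + 1,
which is the closed form with N = m+1.
By the principle of mathematical induction, the result holds for all N ≥ 1.

S(N) = 3^N(4N - 1) + 1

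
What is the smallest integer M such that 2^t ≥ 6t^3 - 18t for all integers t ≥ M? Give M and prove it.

At t = 13: 8192 < 12948, so the inequality fails and M ≥ 14. We prove 2^t ≥ 6t^3 - 18t for all t ≥ 14.
For the base case t = 14: 2^t = 16384 and 6t^3 - 18t = 16212, so 16384 ≥ 16212.
Suppose the result is true for t = m, so 2^m ≥ 6m^3 - 18m.
Then 2^(m + 1) = 2·(2^m) ≥ 2·(6m^3 - 18m).
Also, for m ≥ 14 we have 2·(6m^3 - 18m) ≥ 6(m+1)^3 - 18(m+1), since 2·(6m^3 - 18m) − (6(m+1)^3 - 18(m+1)) = 6m^3 - 18m^2 - 36m + 12, which is nonnegative for all m ≥ 14.
Combining, 2^(m + 1) ≥ 6(m+1)^3 - 18(m+1).
By induction, the statement is established for all t ≥ 14.
Hence the smallest such M is 14.

M = 14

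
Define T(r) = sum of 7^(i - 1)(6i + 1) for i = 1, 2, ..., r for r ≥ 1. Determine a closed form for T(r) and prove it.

We claim T(r) = 7^r·r for all r ≥ 1.
Base step (r = 1): T(1) = 7, and the closed form gives 7. They agree.
Suppose the result is true for r = i, so T(i) = 7^i·i.
Then T(i+1) = T(i) + (7^i(6i + 7)) = (7^i·i) + (7^i(6i + 7)).
Simplifying, T(i+1) = 7^(i + 1)(i + 1) = 7^(i+1)·(i+1),
which is the closed form with r = i+1.
By the principle of mathematical induction, the result holds for all r ≥ 1.

T(r) = 7^r·r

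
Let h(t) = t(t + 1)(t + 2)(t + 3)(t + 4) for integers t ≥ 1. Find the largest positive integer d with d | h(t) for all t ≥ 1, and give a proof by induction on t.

d = 120

Computing the first values: h(1) = 120 and h(2) = 720; gcd(120, 720) = 120, so d ≤ 120.
We prove 120 | t(t + 1)(t + 2)(t + 3)(t + 4) for all t ≥ 1 by induction on t.
Base case (t = 1): h(1) = 120 = 120·(1), so 120 | h(1).
Inductive step: suppose the statement holds for some r ≥ 1, i.e. 120 | h(r). Then
h(r+1) − h(r) = (r+1)·(r+2)·(r+3)·(r+4)·(r+5) − r·(r+1)·(r+2)·(r+3)·(r+4) = (r+1)·(r+2)·(r+3)·(r+4)·[(r+5) − r] = 5·(r+1)·(r+2)·(r+3)·(r+4). The product of 4 consecutive integers is divisible by (4)! = 24, so h(r+1) − h(r) is divisible by 5·24 = 120. By the inductive hypothesis 120 | h(r), hence 120 | h(r+1).
By the principle of mathematical induction, the result holds for all t ≥ 1.
Therefore the largest such d is 120.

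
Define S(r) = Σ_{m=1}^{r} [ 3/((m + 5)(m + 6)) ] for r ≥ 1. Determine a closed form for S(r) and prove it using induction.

We claim S(r) = r/(2(r + 6)) for all r ≥ 1.
Base case (r = 1): S(1) = 1/14, and the closed form gives 1/14. They agree.
Inductive step: assume the claim holds for r = m, so S(m) = m/(2(m + 6)).
Then S(m+1) = S(m) + (3/((m + 6)(m + 7))) = (m/(2(m + 6))) + (3/((m + 6)(m + 7))).
Simplifying, S(m+1) = (m + 1)/(2(m + 7)) = (m+1)/(2((m+1) + 6)),
which is the closed form with r = m+1.
By the principle of mathematical induction, the result holds for all r ≥ 1.

S(r) = r/(2(r + 6))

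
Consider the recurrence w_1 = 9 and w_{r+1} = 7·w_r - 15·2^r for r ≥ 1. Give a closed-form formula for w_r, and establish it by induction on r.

w_r = 3·2^r + 3·7^(r - 1)

Computing the first terms: w_1 = 9, w_2 = 33, w_3 = 171. This suggests w_r = 3·2^r + 3·7^(r - 1).
When r = 1: the formula gives 9 = 9 = w_1.
Inductive step: assume the claim holds for r = p, so w_p = 3·2^p + 3·7^(p - 1).
Then w_{p+1} = 7·w_p - 15·2^p = 7·(3·2^p + 3·7^(p - 1)) - 15·2^p = 3·2^(p + 1) + 3·7^p = 3·2^(p+1) + 3·7^((p+1) - 1),
which is the claimed formula at r = p+1.
Hence, by induction on r, the claim holds for every r ≥ 1.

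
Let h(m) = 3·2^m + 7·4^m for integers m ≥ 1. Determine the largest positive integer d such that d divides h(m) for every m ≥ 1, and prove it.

Computing the first values: h(1) = 34 and h(2) = 124; gcd(34, 124) = 2, so d ≤ 2.
We prove 2 | 3·2^m + 7·4^m for all m ≥ 1 by induction on m.
Base case (m = 1): h(1) = 34 = 2·(17), so 2 | h(1).
Suppose the result is true for m = r, i.e. 2 | h(r). Then
h(r+1) − 4·h(r) = (3·2^(r+1) + 7·4^(r+1)) − 4·(3·2^r + 7·4^r) = (3)·2^r·(2 − 4) = (-6)·2^r. Since 2 | h(r) by the inductive hypothesis, 2 | 4·h(r); and 2 | -6 since -6 = 2·-3. Therefore 2 | h(r+1).
This completes the induction.
Therefore the largest such d is 2.

d = 2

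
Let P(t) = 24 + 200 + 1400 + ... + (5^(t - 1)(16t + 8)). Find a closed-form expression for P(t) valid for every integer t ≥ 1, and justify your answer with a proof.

P(t) = 5^t(4t + 1) - 1

We claim P(t) = 5^t(4t + 1) - 1 for all t ≥ 1.
Base case (t = 1): P(1) = 24, and the closed form gives 24. They agree.
Suppose the result is true for t = m, so P(m) = 5^m(4m + 1) - 1.
Then P(m+1) = P(m) + (5^m(16m + 24)) = (5^m(4m + 1) - 1) + (5^m(16m + 24)).
Simplifying, P(m+1) = 20·5^m·m + 25·5^m - 1 = 5^(m+1)(4(m+1) + 1) - 1,
which is the closed form with t = m+1.
By induction, the statement is established for all t ≥ 1.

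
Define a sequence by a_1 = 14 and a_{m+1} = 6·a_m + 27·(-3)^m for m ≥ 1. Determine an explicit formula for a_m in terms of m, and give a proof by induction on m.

Computing the first terms: a_1 = 14, a_2 = 3, a_3 = 261. This suggests a_m = (-3)^(m + 1) + 5·6^(m - 1).
Base step (m = 1): the formula gives 14 = 14 = a_1.
Inductive step: suppose the statement holds for some p ≥ 1, so a_p = (-3)^(p + 1) + 5·6^(p - 1).
Then a_{p+1} = 6·a_p + 27·(-3)^p = 6·((-3)^(p + 1) + 5·6^(p - 1)) + 27·(-3)^p = (-3)^(p + 2) + 5·6^p = (-3)^((p+1) + 1) + 5·6^((p+1) - 1),
which is the claimed formula at m = p+1.
Hence, by induction on m, the claim holds for every m ≥ 1.

a_m = (-3)^(m + 1) + 5·6^(m - 1)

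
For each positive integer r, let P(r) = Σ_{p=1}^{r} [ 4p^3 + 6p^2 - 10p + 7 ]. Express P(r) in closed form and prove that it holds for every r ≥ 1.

P(r) = r(r^3 + 4r^2 - r + 3)

We claim P(r) = r(r^3 + 4r^2 - r + 3) for all r ≥ 1.
Base case (r = 1): P(1) = 7, and the closed form gives 7. They agree.
Inductive step: assume the claim holds for r = p, so P(p) = p(p^3 + 4p^2 - p + 3).
Then P(p+1) = P(p) + (4p^3 + 18p^2 + 14p + 7) = (p(p^3 + 4p^2 - p + 3)) + (4p^3 + 18p^2 + 14p + 7).
Simplifying, P(p+1) = (p + 1)(p^3 + 7p^2 + 10p + 7) = (p+1)((p+1)^3 + 4(p+1)^2 - (p+1) + 3),
which is the closed form with r = p+1.
By induction, the statement is established for all r ≥ 1.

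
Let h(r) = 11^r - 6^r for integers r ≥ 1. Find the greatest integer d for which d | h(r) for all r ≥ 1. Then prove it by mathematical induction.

d = 5

Computing the first values: h(1) = 5 and h(2) = 85; gcd(5, 85) = 5, so d ≤ 5.
We prove 5 | 11^r - 6^r for all r ≥ 1 by induction on r.
For the base case r = 1: h(1) = 5 = 5·(1), so 5 | h(1).
For the inductive step, assume it holds for an arbitrary i ≥ 1, i.e. 5 | h(i). Then
11^{i+1} − 6^{i+1} = 11·11^i − 6·6^i = 11·(11^i − 6^i) + (5)·6^i. The first term is divisible by 5 by the inductive hypothesis, and the second term (5)·6^i is divisible by 5 since 5 | 5. Hence 5 | h(i+1).
This completes the induction.
Therefore the largest such d is 5.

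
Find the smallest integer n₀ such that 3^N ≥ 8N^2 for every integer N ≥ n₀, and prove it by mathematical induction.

n₀ = 5

At N = 4: 81 < 128, so the inequality fails and n₀ ≥ 5. We prove 3^N ≥ 8N^2 for all N ≥ 5.
Base step (N = 5): 3^N = 243 and 8N^2 = 200, so 243 ≥ 200.
Inductive step: suppose the statement holds for some p ≥ 5, so 3^p ≥ 8p^2.
Then 3^(p + 1) = 3·(3^p) ≥ 3·(8p^2).
Also, for p ≥ 5 we have 3·(8p^2) ≥ 8(p+1)^2, since 3 ≥ (1 + 1/p)^2 for all p ≥ 5.
Combining, 3^(p + 1) ≥ 8(p+1)^2.
By the principle of mathematical induction, the result holds for all N ≥ 5.
Hence the smallest such n₀ is 5.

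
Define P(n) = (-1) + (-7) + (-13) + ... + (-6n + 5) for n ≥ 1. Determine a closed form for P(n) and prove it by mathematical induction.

We claim P(n) = -n(3n - 2) for all n ≥ 1.
For the base case n = 1: P(1) = -1, and the closed form gives -1. They agree.
Inductive step: suppose the statement holds for some k ≥ 1, so P(k) = k(-3k + 2).
Then P(k+1) = P(k) + (-6k - 1) = (k(-3k + 2)) + (-6k - 1).
Simplifying, P(k+1) = -(k + 1)(3k + 1) = -(k+1)(3(k+1) - 2),
which is the closed form with n = k+1.
By induction, the statement is established for all n ≥ 1.

P(n) = -n(3n - 2)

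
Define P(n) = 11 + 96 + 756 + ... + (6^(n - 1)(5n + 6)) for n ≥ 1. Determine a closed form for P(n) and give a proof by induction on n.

We claim P(n) = 6^n(n + 1) - 1 for all n ≥ 1.
For the base case n = 1: P(1) = 11, and the closed form gives 11. They agree.
Inductive step: suppose the statement holds for some k ≥ 1, so P(k) = 6^k(k + 1) - 1.
Then P(k+1) = P(k) + (6^k(5k + 11)) = (6^k(k + 1) - 1) + (6^k(5k + 11)).
Simplifying, P(k+1) = 6·6^k·k + 12·6^k - 1 = 6^(k+1)((k+1) + 1) - 1,
which is the closed form with n = k+1.
This completes the induction.

P(n) = 6^n(n + 1) - 1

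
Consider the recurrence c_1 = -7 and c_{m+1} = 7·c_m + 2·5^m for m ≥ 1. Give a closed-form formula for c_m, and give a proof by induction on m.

Computing the first terms: c_1 = -7, c_2 = -39, c_3 = -223. This suggests c_m = -5^m - 2·7^(m - 1).
For the base case m = 1: the formula gives -7 = -7 = c_1.
Inductive step: assume the claim holds for m = i, so c_i = -5^i - 2·7^(i - 1).
Then c_{i+1} = 7·c_i + 2·5^i = 7·(-5^i - 2·7^(i - 1)) + 2·5^i = -5^(i + 1) - 2·7^i = -5^(i+1) - 2·7^((i+1) - 1),
which is the claimed formula at m = i+1.
By induction, the statement is established for all m ≥ 1.

c_m = -5^m - 2·7^(m - 1)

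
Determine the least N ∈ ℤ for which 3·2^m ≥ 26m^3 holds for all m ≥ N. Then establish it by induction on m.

At m = 14: 49152 < 71344, so the inequality fails and N ≥ 15. We prove 3·2^m ≥ 26m^3 for all m ≥ 15.
For the base case m = 15: 3·2^m = 98304 and 26m^3 = 87750, so 98304 ≥ 87750.
Inductive step: assume the claim holds for m = p, so 3·2^p ≥ 26p^3.
Then 3·2^(p + 1) = 2·(3·2^p) ≥ 2·(26p^3).
Also, for p ≥ 15 we have 2·(26p^3) ≥ 26(p+1)^3, since 2 ≥ (1 + 1/p)^3 for all p ≥ 15.
Combining, 3·2^(p + 1) ≥ 26(p+1)^3.
Hence, by induction on m, the claim holds for every m ≥ 15.
Hence the smallest such N is 15.

N = 15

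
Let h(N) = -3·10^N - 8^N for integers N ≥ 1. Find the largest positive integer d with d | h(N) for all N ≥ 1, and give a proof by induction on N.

Computing the first values: h(1) = -38 and h(2) = -364; gcd(-38, -364) = 2, so d ≤ 2.
We prove 2 | -3·10^N - 8^N for all N ≥ 1 by induction on N.
For the base case N = 1: h(1) = -38 = 2·(-19), so 2 | h(1).
For the inductive step, assume it holds for an arbitrary p ≥ 1, i.e. 2 | h(p). Then
h(p+1) − 10·h(p) = (-3·10^(p+1) - 8^(p+1)) − 10·(-3·10^p - 8^p) = (-1)·8^p·(8 − 10) = (2)·8^p. Since 2 | h(p) by the inductive hypothesis, 2 | 10·h(p); and 2 | 2 since 2 = 2·1. Therefore 2 | h(p+1).
By the principle of mathematical induction, the result holds for all N ≥ 1.
Therefore the largest such d is 2.

d = 2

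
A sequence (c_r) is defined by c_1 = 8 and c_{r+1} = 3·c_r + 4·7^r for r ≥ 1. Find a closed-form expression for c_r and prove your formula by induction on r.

Computing the first terms: c_1 = 8, c_2 = 52, c_3 = 352. This suggests c_r = 3^(r - 1) + 7^r.
When r = 1: the formula gives 8 = 8 = c_1.
Suppose the result is true for r = i, so c_i = 3^(i - 1) + 7^i.
Then c_{i+1} = 3·c_i + 4·7^i = 3·(3^(i - 1) + 7^i) + 4·7^i = 3^i + 7^(i + 1) = 3^((i+1) - 1) + 7^(i+1),
which is the claimed formula at r = i+1.
Hence, by induction on r, the claim holds for every r ≥ 1.

c_r = 3^(r - 1) + 7^r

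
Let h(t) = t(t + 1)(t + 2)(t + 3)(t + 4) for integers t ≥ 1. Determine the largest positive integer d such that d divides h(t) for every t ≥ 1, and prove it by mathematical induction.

d = 120

Computing the first values: h(1) = 120 and h(2) = 720; gcd(120, 720) = 120, so d ≤ 120.
We prove 120 | t(t + 1)(t + 2)(t + 3)(t + 4) for all t ≥ 1 by induction on t.
Base case (t = 1): h(1) = 120 = 120·(1), so 120 | h(1).
Inductive step: assume the claim holds for t = i, i.e. 120 | h(i). Then
h(i+1) − h(i) = (i+1)·(i+2)·(i+3)·(i+4)·(i+5) − i·(i+1)·(i+2)·(i+3)·(i+4) = (i+1)·(i+2)·(i+3)·(i+4)·[(i+5) − i] = 5·(i+1)·(i+2)·(i+3)·(i+4). The product of 4 consecutive integers is divisible by (4)! = 24, so h(i+1) − h(i) is divisible by 5·24 = 120. By the inductive hypothesis 120 | h(i), hence 120 | h(i+1).
By the principle of mathematical induction, the result holds for all t ≥ 1.
Therefore the largest such d is 120.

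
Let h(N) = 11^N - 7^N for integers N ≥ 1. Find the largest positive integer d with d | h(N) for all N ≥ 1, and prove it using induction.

d = 4

Computing the first values: h(1) = 4 and h(2) = 72; gcd(4, 72) = 4, so d ≤ 4.
We prove 4 | 11^N - 7^N for all N ≥ 1 by induction on N.
For the base case N = 1: h(1) = 4 = 4·(1), so 4 | h(1).
Suppose the result is true for N = k, i.e. 4 | h(k). Then
11^{k+1} − 7^{k+1} = 11·11^k − 7·7^k = 11·(11^k − 7^k) + (4)·7^k. The first term is divisible by 4 by the inductive hypothesis, and the second term (4)·7^k is divisible by 4 since 4 | 4. Hence 4 | h(k+1).
By induction, the statement is established for all N ≥ 1.
Therefore the largest such d is 4.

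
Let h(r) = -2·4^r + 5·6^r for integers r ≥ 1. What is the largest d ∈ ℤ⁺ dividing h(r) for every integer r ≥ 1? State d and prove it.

d = 2

Computing the first values: h(1) = 22 and h(2) = 148; gcd(22, 148) = 2, so d ≤ 2.
We prove 2 | -2·4^r + 5·6^r for all r ≥ 1 by induction on r.
For the base case r = 1: h(1) = 22 = 2·(11), so 2 | h(1).
For the inductive step, assume it holds for an arbitrary m ≥ 1, i.e. 2 | h(m). Then
h(m+1) − 6·h(m) = (-2·4^(m+1) + 5·6^(m+1)) − 6·(-2·4^m + 5·6^m) = (-2)·4^m·(4 − 6) = (4)·4^m. Since 2 | h(m) by the inductive hypothesis, 2 | 6·h(m); and 2 | 4 since 4 = 2·2. Therefore 2 | h(m+1).
Hence, by induction on r, the claim holds for every r ≥ 1.
Therefore the largest such d is 2.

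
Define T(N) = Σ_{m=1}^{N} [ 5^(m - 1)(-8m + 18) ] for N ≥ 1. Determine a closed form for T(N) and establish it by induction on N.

T(N) = 5^N(-2N + 5) - 5

We claim T(N) = 5^N(-2N + 5) - 5 for all N ≥ 1.
Base step (N = 1): T(1) = 10, and the closed form gives 10. They agree.
For the inductive step, assume it holds for an arbitrary m ≥ 1, so T(m) = 5^m(-2m + 5) - 5.
Then T(m+1) = T(m) + (5^m(-8m + 10)) = (5^m(-2m + 5) - 5) + (5^m(-8m + 10)).
Simplifying, T(m+1) = -10·5^m·m + 15·5^m - 5 = 5^(m+1)(-2(m+1) + 5) - 5,
which is the closed form with N = m+1.
By induction, the statement is established for all N ≥ 1.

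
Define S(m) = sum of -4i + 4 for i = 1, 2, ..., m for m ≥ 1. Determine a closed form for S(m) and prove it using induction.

We claim S(m) = -2m(m - 1) for all m ≥ 1.
Base step (m = 1): S(1) = 0, and the closed form gives 0. They agree.
Suppose the result is true for m = i, so S(i) = 2i(-i + 1).
Then S(i+1) = S(i) + (-4i) = (2i(-i + 1)) + (-4i).
Simplifying, S(i+1) = -2i(i + 1) = -2(i+1)((i+1) - 1),
which is the closed form with m = i+1.
By induction, the statement is established for all m ≥ 1.

S(m) = -2m(m - 1)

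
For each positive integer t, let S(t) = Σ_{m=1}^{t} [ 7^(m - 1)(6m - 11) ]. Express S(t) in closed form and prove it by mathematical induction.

We claim S(t) = 7^t(t - 2) + 2 for all t ≥ 1.
Base step (t = 1): S(1) = -5, and the closed form gives -5. They agree.
Suppose the result is true for t = m, so S(m) = 7^m(m - 2) + 2.
Then S(m+1) = S(m) + (7^m(6m - 5)) = (7^m(m - 2) + 2) + (7^m(6m - 5)).
Simplifying, S(m+1) = 7^(m + 1)m - 7^(m + 1) + 2 = 7^(m+1)((m+1) - 2) + 2,
which is the closed form with t = m+1.
Hence, by induction on t, the claim holds for every t ≥ 1.

S(t) = 7^t(t - 2) + 2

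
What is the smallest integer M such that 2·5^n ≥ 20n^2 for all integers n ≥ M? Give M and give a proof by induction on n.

At n = 2: 50 < 80, so the inequality fails and M ≥ 3. We prove 2·5^n ≥ 20n^2 for all n ≥ 3.
Base case (n = 3): 2·5^n = 250 and 20n^2 = 180, so 250 ≥ 180.
Suppose the result is true for n = j, so 2·5^j ≥ 20j^2.
Then 2·5^(j + 1) = 5·(2·5^j) ≥ 5·(20j^2).
Also, for j ≥ 3 we have 5·(20j^2) ≥ 20(j+1)^2, since 5 ≥ (1 + 1/j)^2 for all j ≥ 3.
Combining, 2·5^(j + 1) ≥ 20(j+1)^2.
Hence, by induction on n, the claim holds for every n ≥ 3.
Hence the smallest such M is 3.

M = 3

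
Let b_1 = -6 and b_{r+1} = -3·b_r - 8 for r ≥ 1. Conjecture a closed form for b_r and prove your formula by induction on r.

b_r = -4(-3)^(r - 1) - 2

Computing the first terms: b_1 = -6, b_2 = 10, b_3 = -38. This suggests b_r = -4(-3)^(r - 1) - 2.
Base step (r = 1): the formula gives -6 = -6 = b_1.
Suppose the result is true for r = j, so b_j = -4(-3)^(j - 1) - 2.
Then b_{j+1} = -3·b_j - 8 = -3·(-4(-3)^(j - 1) - 2) - 8 = -4(-3)^j - 2 = -4(-3)^((j+1) - 1) - 2,
which is the claimed formula at r = j+1.
By the principle of mathematical induction, the result holds for all r ≥ 1.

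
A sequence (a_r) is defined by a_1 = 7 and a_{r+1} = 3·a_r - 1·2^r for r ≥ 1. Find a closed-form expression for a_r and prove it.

a_r = 2^r + 5·3^(r - 1)

Computing the first terms: a_1 = 7, a_2 = 19, a_3 = 53. This suggests a_r = 2^r + 5·3^(r - 1).
When r = 1: the formula gives 7 = 7 = a_1.
Inductive step: suppose the statement holds for some j ≥ 1, so a_j = 2^j + 5·3^(j - 1).
Then a_{j+1} = 3·a_j - 1·2^j = 3·(2^j + 5·3^(j - 1)) - 1·2^j = 2^(j + 1) + 5·3^j = 2^(j+1) + 5·3^((j+1) - 1),
which is the claimed formula at r = j+1.
Hence, by induction on r, the claim holds for every r ≥ 1.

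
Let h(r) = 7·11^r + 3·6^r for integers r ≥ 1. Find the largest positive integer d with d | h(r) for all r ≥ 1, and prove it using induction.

d = 5

Computing the first values: h(1) = 95 and h(2) = 955; gcd(95, 955) = 5, so d ≤ 5.
We prove 5 | 7·11^r + 3·6^r for all r ≥ 1 by induction on r.
Base case (r = 1): h(1) = 95 = 5·(19), so 5 | h(1).
Suppose the result is true for r = m, i.e. 5 | h(m). Then
h(m+1) − 11·h(m) = (7·11^(m+1) + 3·6^(m+1)) − 11·(7·11^m + 3·6^m) = (3)·6^m·(6 − 11) = (-15)·6^m. Since 5 | h(m) by the inductive hypothesis, 5 | 11·h(m); and 5 | -15 since -15 = 5·-3. Therefore 5 | h(m+1).
Hence, by induction on r, the claim holds for every r ≥ 1.
Therefore the largest such d is 5.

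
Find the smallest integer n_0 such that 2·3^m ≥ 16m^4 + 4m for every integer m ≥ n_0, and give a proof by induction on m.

n_0 = 11

At m = 10: 118098 < 160040, so the inequality fails and n_0 ≥ 11. We prove 2·3^m ≥ 16m^4 + 4m for all m ≥ 11.
For the base case m = 11: 2·3^m = 354294 and 16m^4 + 4m = 234300, so 354294 ≥ 234300.
For the inductive step, assume it holds for an arbitrary p ≥ 11, so 2·3^p ≥ 16p^4 + 4p.
Then 2·3^(p + 1) = 3·(2·3^p) ≥ 3·(16p^4 + 4p).
Also, for p ≥ 11 we have 3·(16p^4 + 4p) ≥ 16(p+1)^4 + 4(p+1), since 3·(16p^4 + 4p) − (16(p+1)^4 + 4(p+1)) = 32p^4 - 64p^3 - 96p^2 - 56p - 20, which is nonnegative for all p ≥ 11.
Combining, 2·3^(p + 1) ≥ 16(p+1)^4 + 4(p+1).
By the principle of mathematical induction, the result holds for all m ≥ 11.
Hence the smallest such n_0 is 11.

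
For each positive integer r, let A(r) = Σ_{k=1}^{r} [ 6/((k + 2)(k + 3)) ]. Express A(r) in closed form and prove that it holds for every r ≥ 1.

We claim A(r) = 2r/(r + 3) for all r ≥ 1.
Base step (r = 1): A(1) = 1/2, and the closed form gives 1/2. They agree.
Inductive step: assume the claim holds for r = k, so A(k) = 2k/(k + 3).
Then A(k+1) = A(k) + (6/((k + 3)(k + 4))) = (2k/(k + 3)) + (6/((k + 3)(k + 4))).
Simplifying, A(k+1) = 2(k + 1)/(k + 4) = 2(k+1)/((k+1) + 3),
which is the closed form with r = k+1.
Hence, by induction on r, the claim holds for every r ≥ 1.

A(r) = 2r/(r + 3)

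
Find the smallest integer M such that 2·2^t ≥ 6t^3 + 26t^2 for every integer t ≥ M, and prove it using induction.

At t = 13: 16384 < 17576, so the inequality fails and M ≥ 14. We prove 2·2^t ≥ 6t^3 + 26t^2 for all t ≥ 14.
Base step (t = 14): 2·2^t = 32768 and 6t^3 + 26t^2 = 21560, so 32768 ≥ 21560.
Inductive step: assume the claim holds for t = r, so 2·2^r ≥ 6r^3 + 26r^2.
Then 2·2^(r + 1) = 2·(2·2^r) ≥ 2·(6r^3 + 26r^2).
Also, for r ≥ 14 we have 2·(6r^3 + 26r^2) ≥ 6(r+1)^3 + 26(r+1)^2, since 2·(6r^3 + 26r^2) − (6(r+1)^3 + 26(r+1)^2) = 6r^3 + 8r^2 - 70r - 32, which is nonnegative for all r ≥ 14.
Combining, 2·2^(r + 1) ≥ 6(r+1)^3 + 26(r+1)^2.
Hence, by induction on t, the claim holds for every t ≥ 14.
Hence the smallest such M is 14.

M = 14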